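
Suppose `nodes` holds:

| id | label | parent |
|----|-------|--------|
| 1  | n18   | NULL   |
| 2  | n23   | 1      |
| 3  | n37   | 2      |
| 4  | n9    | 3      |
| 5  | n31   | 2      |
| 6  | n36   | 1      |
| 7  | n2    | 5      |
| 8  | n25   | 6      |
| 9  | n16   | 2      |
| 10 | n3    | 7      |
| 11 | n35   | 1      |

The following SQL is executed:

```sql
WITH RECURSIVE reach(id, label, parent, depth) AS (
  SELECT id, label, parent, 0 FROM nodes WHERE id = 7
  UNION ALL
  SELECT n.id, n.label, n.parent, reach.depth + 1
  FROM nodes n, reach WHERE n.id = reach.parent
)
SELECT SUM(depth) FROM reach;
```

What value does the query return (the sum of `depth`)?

Base: id=7 (n2), parent=5, depth 0.
Iteration 1: join on id=5 -> n31 (id 5, parent=2, depth 1).
Iteration 2: join on id=2 -> n23 (id 2, parent=1, depth 2).
Iteration 3: join on id=1 -> n18 (id 1, parent=NULL, depth 3).
Iteration 4: parent is NULL; no match; recursion stops.
SUM(depth) = 0 + 1 + 2 + 3 = 6.

6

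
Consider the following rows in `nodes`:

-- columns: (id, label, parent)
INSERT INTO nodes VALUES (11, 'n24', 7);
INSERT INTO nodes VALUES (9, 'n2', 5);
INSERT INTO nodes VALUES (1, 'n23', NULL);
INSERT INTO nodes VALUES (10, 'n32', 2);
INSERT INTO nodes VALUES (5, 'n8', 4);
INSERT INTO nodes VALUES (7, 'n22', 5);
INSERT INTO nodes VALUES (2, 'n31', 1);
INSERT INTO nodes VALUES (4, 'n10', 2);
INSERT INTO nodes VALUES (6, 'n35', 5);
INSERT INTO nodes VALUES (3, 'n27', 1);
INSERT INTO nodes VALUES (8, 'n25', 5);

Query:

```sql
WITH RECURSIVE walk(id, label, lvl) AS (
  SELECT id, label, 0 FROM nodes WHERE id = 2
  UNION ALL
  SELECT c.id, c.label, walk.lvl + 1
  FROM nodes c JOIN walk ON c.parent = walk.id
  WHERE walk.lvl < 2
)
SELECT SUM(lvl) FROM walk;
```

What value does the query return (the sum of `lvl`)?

Base: id=2 (n31) at lvl 0.
Iteration 1: rows with parent in {2} -> n10 (id 4, lvl 1), n32 (id 10, lvl 1).
Iteration 2: rows with parent in {4,10} -> n8 (id 5, lvl 2).
Iteration 3: lvl < 2 fails for all current rows; recursion stops.
SUM(lvl) = 0 + 1 + 1 + 2 = 4.

4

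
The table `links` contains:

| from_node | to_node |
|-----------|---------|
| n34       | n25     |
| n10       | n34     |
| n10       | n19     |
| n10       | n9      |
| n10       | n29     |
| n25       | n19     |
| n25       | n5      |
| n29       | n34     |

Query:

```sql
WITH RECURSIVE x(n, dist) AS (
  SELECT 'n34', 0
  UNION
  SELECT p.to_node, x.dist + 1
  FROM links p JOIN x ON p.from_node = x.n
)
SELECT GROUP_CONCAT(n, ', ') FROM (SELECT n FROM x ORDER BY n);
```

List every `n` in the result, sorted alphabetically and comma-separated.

Base: (n34, dist=0).
Iteration 1: edges from {n34} -> (n25, dist=1).
Iteration 2: edges from {n25} -> (n19, dist=2), (n5, dist=2).
Iteration 3: no outgoing edges from {n19,n5}; recursion stops.

n19, n25, n34, n5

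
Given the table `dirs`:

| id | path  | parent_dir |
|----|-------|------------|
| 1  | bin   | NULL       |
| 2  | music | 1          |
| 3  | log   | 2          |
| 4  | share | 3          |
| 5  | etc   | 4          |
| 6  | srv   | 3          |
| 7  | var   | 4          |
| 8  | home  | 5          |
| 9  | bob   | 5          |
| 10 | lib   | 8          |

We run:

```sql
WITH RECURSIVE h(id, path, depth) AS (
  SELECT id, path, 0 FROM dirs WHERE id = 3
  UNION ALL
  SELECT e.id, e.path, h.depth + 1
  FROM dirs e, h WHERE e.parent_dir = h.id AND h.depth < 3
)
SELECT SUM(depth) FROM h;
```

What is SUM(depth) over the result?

Base: id=3 (log) at depth 0.
Iteration 1: rows with parent_dir in {3} -> share (id 4, depth 1), srv (id 6, depth 1).
Iteration 2: rows with parent_dir in {4,6} -> etc (id 5, depth 2), var (id 7, depth 2).
Iteration 3: rows with parent_dir in {5,7} -> home (id 8, depth 3), bob (id 9, depth 3).
Iteration 4: depth < 3 fails for all current rows; recursion stops.
SUM(depth) = 0 + 1 + 1 + 2 + 2 + 3 + 3 = 12.

12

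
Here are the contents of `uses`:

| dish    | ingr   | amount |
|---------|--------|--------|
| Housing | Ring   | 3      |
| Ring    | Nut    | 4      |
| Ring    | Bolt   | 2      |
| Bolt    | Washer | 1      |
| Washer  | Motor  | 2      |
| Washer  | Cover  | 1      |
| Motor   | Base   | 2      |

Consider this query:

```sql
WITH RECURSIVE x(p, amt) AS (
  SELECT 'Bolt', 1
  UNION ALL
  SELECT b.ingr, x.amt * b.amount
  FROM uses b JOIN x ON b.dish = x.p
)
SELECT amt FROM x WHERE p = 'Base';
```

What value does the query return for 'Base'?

4

Base: (Bolt, amt=1).
Iteration 1: components of {Bolt} -> Washer = 1*1 = 1.
Iteration 2: components of {Washer} -> Cover = 1*1 = 1, Motor = 1*2 = 2.
Iteration 3: components of {Cover,Motor} -> Base = 2*2 = 4.
Iteration 4: no further components; recursion stops.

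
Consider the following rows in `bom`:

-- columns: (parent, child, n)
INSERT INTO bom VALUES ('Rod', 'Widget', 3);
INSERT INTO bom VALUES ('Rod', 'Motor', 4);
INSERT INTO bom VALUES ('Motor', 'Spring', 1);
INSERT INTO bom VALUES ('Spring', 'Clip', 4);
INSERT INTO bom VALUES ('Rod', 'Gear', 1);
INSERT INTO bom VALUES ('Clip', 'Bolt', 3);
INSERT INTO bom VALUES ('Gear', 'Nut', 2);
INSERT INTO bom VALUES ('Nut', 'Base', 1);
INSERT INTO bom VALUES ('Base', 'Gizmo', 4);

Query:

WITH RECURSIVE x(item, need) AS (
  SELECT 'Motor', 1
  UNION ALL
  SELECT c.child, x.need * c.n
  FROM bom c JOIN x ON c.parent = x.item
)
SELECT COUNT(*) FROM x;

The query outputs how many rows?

Base: (Motor, need=1).
Iteration 1: components of {Motor} -> Spring = 1*1 = 1.
Iteration 2: components of {Spring} -> Clip = 1*4 = 4.
Iteration 3: components of {Clip} -> Bolt = 4*3 = 12.
Iteration 4: no further components; recursion stops.
Total rows emitted: 4.

4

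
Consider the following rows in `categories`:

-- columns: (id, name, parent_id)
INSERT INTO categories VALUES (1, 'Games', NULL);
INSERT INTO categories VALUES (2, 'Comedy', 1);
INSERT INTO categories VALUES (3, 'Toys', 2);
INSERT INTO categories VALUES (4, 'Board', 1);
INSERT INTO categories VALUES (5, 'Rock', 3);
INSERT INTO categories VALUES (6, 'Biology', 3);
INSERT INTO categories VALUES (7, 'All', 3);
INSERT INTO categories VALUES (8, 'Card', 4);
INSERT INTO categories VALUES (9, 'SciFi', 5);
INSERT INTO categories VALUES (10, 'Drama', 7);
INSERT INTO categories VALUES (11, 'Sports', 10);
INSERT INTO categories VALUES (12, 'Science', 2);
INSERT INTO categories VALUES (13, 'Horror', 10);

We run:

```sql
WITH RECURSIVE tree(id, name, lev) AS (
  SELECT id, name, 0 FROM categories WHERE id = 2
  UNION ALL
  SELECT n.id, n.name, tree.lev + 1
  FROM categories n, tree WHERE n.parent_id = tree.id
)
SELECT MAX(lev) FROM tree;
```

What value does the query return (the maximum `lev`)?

4

Base: id=2 (Comedy) at lev 0.
Iteration 1: rows with parent_id in {2} -> Toys (id 3, lev 1), Science (id 12, lev 1).
Iteration 2: rows with parent_id in {3,12} -> Rock (id 5, lev 2), Biology (id 6, lev 2), All (id 7, lev 2).
Iteration 3: rows with parent_id in {5,6,7} -> SciFi (id 9, lev 3), Drama (id 10, lev 3).
Iteration 4: rows with parent_id in {9,10} -> Sports (id 11, lev 4), Horror (id 13, lev 4).
Iteration 5: no rows with parent_id in {11,13}; recursion stops.
lev values: 0, 1, 1, 2, 2, 2, 3, 3, 4, 4; the maximum is 4.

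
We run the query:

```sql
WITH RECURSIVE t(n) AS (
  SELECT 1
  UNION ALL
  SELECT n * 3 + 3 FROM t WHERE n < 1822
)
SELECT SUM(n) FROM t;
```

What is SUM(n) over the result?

8188

Base: n=1.
Iteration 1: 1 < 1822 holds -> n = 1 * 3 + 3 = 6.
Iteration 2: 6 < 1822 holds -> n = 6 * 3 + 3 = 21.
Iteration 3: 21 < 1822 holds -> n = 21 * 3 + 3 = 66.
Iteration 4: 66 < 1822 holds -> n = 66 * 3 + 3 = 201.
Iteration 5: 201 < 1822 holds -> n = 201 * 3 + 3 = 606.
Iteration 6: 606 < 1822 holds -> n = 606 * 3 + 3 = 1821.
Iteration 7: 1821 < 1822 holds -> n = 1821 * 3 + 3 = 5466.
Iteration 8: 5466 < 1822 fails; recursion stops.
SUM(n) = 1 + 6 + 21 + 66 + 201 + 606 + 1821 + 5466 = 8188.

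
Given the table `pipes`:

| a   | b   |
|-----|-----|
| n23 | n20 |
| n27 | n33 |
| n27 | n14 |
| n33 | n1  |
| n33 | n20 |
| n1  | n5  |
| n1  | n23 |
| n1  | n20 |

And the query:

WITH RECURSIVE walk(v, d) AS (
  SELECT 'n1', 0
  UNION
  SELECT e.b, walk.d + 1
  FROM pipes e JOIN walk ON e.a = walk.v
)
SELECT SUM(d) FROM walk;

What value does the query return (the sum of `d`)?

5

Base: (n1, d=0).
Iteration 1: edges from {n1} -> (n20, d=1), (n23, d=1), (n5, d=1).
Iteration 2: edges from {n20,n23,n5} -> (n20, d=2).
Iteration 3: no outgoing edges from {n20}; recursion stops.
SUM(d) = 0 + 1 + 1 + 1 + 2 = 5.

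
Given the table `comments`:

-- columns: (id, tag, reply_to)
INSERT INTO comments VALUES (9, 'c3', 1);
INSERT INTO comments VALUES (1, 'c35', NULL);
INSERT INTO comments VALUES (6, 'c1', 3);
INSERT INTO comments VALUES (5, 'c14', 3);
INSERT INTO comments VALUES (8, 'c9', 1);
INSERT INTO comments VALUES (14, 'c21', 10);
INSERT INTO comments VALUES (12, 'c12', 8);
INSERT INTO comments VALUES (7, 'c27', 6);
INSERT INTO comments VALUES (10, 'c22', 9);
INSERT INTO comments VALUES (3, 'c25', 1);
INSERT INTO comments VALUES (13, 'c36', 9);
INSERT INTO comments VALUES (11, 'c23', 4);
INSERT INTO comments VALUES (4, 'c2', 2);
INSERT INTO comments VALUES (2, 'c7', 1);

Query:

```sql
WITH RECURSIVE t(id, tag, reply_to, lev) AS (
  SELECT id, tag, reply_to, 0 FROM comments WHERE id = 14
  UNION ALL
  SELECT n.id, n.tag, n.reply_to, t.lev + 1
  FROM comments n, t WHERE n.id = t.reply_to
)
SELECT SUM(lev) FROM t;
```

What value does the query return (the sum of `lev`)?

6

Base: id=14 (c21), reply_to=10, lev 0.
Iteration 1: join on id=10 -> c22 (id 10, reply_to=9, lev 1).
Iteration 2: join on id=9 -> c3 (id 9, reply_to=1, lev 2).
Iteration 3: join on id=1 -> c35 (id 1, reply_to=NULL, lev 3).
Iteration 4: reply_to is NULL; no match; recursion stops.
SUM(lev) = 0 + 1 + 2 + 3 = 6.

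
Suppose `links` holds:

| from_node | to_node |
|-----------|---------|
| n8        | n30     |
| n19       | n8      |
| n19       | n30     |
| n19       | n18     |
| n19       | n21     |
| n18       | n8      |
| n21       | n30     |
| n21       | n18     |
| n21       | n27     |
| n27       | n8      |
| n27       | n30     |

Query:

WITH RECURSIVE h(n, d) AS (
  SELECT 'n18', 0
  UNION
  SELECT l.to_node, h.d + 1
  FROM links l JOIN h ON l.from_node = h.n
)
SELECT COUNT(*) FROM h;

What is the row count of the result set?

3

Base: (n18, d=0).
Iteration 1: edges from {n18} -> (n8, d=1).
Iteration 2: edges from {n8} -> (n30, d=2).
Iteration 3: no outgoing edges from {n30}; recursion stops.
Total rows emitted: 3.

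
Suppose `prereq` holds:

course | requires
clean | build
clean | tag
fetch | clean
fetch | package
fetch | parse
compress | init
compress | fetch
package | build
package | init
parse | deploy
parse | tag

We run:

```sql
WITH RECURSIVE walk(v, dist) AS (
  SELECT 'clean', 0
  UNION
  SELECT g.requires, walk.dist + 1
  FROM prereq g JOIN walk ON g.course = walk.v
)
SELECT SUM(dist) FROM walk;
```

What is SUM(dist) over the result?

Base: (clean, dist=0).
Iteration 1: edges from {clean} -> (build, dist=1), (tag, dist=1).
Iteration 2: no outgoing edges from {build,tag}; recursion stops.
SUM(dist) = 0 + 1 + 1 = 2.

2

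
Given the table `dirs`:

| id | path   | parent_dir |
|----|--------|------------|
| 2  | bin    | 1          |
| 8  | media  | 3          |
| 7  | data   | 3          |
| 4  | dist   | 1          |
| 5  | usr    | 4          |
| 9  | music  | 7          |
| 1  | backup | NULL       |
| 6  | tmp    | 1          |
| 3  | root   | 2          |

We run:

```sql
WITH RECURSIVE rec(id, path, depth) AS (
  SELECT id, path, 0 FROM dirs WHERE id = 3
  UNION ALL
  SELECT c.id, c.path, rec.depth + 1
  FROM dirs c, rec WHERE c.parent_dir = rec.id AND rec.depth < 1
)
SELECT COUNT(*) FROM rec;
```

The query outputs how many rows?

Base: id=3 (root) at depth 0.
Iteration 1: rows with parent_dir in {3} -> data (id 7, depth 1), media (id 8, depth 1).
Iteration 2: depth < 1 fails for all current rows; recursion stops.
Total rows emitted: 3.

3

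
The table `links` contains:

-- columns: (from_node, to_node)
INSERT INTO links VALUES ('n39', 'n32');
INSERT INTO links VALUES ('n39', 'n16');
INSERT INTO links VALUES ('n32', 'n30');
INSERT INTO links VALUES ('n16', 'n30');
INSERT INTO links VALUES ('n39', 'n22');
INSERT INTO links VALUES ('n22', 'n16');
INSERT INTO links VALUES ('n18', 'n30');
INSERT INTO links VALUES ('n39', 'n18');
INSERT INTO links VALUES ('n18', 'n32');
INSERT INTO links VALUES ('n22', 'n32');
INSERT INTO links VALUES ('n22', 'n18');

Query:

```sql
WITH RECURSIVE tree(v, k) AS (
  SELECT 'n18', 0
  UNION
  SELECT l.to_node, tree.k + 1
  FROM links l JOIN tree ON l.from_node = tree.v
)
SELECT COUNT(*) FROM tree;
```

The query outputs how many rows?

Base: (n18, k=0).
Iteration 1: edges from {n18} -> (n30, k=1), (n32, k=1).
Iteration 2: edges from {n30,n32} -> (n30, k=2).
Iteration 3: no outgoing edges from {n30}; recursion stops.
Total rows emitted: 4.

4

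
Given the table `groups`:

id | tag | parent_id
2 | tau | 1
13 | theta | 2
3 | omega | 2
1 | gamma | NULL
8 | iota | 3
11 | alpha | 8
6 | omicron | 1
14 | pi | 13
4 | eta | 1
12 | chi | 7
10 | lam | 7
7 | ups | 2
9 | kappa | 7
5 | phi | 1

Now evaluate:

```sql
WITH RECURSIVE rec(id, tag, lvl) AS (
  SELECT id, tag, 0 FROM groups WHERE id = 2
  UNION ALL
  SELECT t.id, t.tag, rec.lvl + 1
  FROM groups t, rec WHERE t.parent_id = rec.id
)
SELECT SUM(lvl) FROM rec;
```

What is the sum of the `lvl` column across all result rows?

Base: id=2 (tau) at lvl 0.
Iteration 1: rows with parent_id in {2} -> omega (id 3, lvl 1), ups (id 7, lvl 1), theta (id 13, lvl 1).
Iteration 2: rows with parent_id in {3,7,13} -> iota (id 8, lvl 2), kappa (id 9, lvl 2), lam (id 10, lvl 2), chi (id 12, lvl 2), pi (id 14, lvl 2).
Iteration 3: rows with parent_id in {8,9,10,12,14} -> alpha (id 11, lvl 3).
Iteration 4: no rows with parent_id in {11}; recursion stops.
SUM(lvl) = 0 + 1 + 1 + 1 + 2 + 2 + 2 + 2 + 2 + 3 = 16.

16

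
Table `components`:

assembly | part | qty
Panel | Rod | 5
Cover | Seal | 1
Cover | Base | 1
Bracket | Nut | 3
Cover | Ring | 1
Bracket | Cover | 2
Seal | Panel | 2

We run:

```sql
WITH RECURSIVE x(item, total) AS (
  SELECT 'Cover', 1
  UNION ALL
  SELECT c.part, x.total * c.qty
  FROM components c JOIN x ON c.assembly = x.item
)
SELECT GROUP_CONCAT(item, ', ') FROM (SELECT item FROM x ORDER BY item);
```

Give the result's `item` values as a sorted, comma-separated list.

Base, Cover, Panel, Ring, Rod, Seal

Base: (Cover, total=1).
Iteration 1: components of {Cover} -> Base = 1*1 = 1, Ring = 1*1 = 1, Seal = 1*1 = 1.
Iteration 2: components of {Base,Ring,Seal} -> Panel = 1*2 = 2.
Iteration 3: components of {Panel} -> Rod = 2*5 = 10.
Iteration 4: no further components; recursion stops.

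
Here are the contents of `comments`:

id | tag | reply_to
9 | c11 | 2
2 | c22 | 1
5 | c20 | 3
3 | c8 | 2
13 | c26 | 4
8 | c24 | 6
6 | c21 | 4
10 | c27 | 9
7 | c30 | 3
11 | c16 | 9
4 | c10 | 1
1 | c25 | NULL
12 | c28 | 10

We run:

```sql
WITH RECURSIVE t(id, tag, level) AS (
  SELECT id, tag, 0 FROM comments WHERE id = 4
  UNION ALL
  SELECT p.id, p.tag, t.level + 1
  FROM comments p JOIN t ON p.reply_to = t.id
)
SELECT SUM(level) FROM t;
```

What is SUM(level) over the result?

4

Base: id=4 (c10) at level 0.
Iteration 1: rows with reply_to in {4} -> c21 (id 6, level 1), c26 (id 13, level 1).
Iteration 2: rows with reply_to in {6,13} -> c24 (id 8, level 2).
Iteration 3: no rows with reply_to in {8}; recursion stops.
SUM(level) = 0 + 1 + 1 + 2 = 4.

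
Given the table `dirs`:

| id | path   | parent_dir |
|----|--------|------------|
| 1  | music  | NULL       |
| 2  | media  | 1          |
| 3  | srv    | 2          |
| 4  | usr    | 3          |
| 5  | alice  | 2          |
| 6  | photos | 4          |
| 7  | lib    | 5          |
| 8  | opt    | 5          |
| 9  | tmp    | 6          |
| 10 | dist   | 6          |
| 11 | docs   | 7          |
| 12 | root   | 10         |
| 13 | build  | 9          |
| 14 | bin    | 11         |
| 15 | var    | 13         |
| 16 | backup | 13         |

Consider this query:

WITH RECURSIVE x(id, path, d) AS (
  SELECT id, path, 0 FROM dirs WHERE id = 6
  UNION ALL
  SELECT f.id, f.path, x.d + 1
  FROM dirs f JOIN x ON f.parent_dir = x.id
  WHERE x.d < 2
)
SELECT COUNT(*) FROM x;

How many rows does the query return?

5

Base: id=6 (photos) at d 0.
Iteration 1: rows with parent_dir in {6} -> tmp (id 9, d 1), dist (id 10, d 1).
Iteration 2: rows with parent_dir in {9,10} -> root (id 12, d 2), build (id 13, d 2).
Iteration 3: d < 2 fails for all current rows; recursion stops.
Total rows emitted: 5.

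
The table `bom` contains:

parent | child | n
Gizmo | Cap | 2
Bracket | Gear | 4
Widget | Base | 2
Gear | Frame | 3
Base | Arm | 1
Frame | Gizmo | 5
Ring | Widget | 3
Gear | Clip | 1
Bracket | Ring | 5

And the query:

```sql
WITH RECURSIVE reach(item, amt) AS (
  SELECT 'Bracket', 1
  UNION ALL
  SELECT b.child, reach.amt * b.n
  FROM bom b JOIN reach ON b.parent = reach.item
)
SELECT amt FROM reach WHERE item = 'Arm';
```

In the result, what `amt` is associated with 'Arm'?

30

Base: (Bracket, amt=1).
Iteration 1: components of {Bracket} -> Gear = 1*4 = 4, Ring = 1*5 = 5.
Iteration 2: components of {Gear,Ring} -> Clip = 4*1 = 4, Frame = 4*3 = 12, Widget = 5*3 = 15.
Iteration 3: components of {Clip,Frame,Widget} -> Base = 15*2 = 30, Gizmo = 12*5 = 60.
Iteration 4: components of {Base,Gizmo} -> Arm = 30*1 = 30, Cap = 60*2 = 120.
Iteration 5: no further components; recursion stops.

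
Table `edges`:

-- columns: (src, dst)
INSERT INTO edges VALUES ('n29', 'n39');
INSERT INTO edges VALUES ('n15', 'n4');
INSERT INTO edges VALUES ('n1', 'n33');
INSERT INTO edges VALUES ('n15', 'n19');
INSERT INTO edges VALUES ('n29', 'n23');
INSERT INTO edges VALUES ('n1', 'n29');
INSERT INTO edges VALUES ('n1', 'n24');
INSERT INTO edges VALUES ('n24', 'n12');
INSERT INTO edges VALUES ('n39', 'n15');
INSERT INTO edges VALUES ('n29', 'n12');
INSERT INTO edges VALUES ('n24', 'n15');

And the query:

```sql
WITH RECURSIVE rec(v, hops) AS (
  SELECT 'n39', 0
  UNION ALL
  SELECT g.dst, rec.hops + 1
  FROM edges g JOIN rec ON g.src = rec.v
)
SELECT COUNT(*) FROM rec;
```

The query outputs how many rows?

4

Base: (n39, hops=0).
Iteration 1: edges from {n39} -> (n15, hops=1).
Iteration 2: edges from {n15} -> (n19, hops=2), (n4, hops=2).
Iteration 3: no outgoing edges from {n19,n4}; recursion stops.
Total rows emitted: 4.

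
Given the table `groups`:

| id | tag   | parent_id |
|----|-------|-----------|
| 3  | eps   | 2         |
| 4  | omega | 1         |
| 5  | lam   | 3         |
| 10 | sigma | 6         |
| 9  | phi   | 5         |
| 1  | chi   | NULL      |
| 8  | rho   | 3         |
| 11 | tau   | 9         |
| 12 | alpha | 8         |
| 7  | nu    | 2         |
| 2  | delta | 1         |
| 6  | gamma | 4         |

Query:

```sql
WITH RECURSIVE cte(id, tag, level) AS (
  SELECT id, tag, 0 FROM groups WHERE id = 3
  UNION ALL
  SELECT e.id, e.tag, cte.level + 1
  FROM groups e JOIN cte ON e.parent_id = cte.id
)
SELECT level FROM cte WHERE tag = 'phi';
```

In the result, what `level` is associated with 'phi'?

2

Base: id=3 (eps) at level 0.
Iteration 1: rows with parent_id in {3} -> lam (id 5, level 1), rho (id 8, level 1).
Iteration 2: rows with parent_id in {5,8} -> phi (id 9, level 2), alpha (id 12, level 2).
Iteration 3: rows with parent_id in {9,12} -> tau (id 11, level 3).
Iteration 4: no rows with parent_id in {11}; recursion stops.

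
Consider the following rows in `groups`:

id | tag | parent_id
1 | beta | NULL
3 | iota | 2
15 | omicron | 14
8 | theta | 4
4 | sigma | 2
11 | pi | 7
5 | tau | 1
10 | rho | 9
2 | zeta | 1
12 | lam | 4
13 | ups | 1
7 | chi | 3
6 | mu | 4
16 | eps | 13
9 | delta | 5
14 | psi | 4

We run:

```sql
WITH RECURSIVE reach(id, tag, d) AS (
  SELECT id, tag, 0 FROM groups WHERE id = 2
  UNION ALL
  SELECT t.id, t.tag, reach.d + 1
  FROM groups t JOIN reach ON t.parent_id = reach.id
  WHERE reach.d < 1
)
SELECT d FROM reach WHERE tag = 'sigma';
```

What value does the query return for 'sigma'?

1

Base: id=2 (zeta) at d 0.
Iteration 1: rows with parent_id in {2} -> iota (id 3, d 1), sigma (id 4, d 1).
Iteration 2: d < 1 fails for all current rows; recursion stops.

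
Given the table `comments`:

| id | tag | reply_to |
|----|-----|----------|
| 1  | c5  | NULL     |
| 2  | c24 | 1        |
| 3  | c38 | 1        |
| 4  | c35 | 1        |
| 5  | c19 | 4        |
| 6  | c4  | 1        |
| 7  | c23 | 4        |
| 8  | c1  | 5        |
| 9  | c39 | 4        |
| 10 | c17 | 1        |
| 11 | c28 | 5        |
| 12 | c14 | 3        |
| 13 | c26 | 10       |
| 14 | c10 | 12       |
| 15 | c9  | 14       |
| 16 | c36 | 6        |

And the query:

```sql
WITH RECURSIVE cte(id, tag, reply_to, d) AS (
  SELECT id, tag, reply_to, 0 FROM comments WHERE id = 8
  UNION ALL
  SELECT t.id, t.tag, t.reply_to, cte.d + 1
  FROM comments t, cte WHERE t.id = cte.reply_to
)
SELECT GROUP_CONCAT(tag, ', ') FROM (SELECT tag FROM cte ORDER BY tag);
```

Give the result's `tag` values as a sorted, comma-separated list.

c1, c19, c35, c5

Base: id=8 (c1), reply_to=5, d 0.
Iteration 1: join on id=5 -> c19 (id 5, reply_to=4, d 1).
Iteration 2: join on id=4 -> c35 (id 4, reply_to=1, d 2).
Iteration 3: join on id=1 -> c5 (id 1, reply_to=NULL, d 3).
Iteration 4: reply_to is NULL; no match; recursion stops.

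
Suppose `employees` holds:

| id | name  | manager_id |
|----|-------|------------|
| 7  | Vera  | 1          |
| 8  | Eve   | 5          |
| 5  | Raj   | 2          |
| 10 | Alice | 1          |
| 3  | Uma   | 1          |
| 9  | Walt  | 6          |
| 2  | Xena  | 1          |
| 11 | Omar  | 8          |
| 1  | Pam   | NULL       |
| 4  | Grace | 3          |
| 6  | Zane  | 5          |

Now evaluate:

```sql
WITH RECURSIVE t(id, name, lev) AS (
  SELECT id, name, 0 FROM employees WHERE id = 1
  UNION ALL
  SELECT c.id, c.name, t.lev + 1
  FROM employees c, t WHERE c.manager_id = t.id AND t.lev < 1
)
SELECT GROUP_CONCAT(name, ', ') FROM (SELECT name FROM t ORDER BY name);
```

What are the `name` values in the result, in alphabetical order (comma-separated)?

Base: id=1 (Pam) at lev 0.
Iteration 1: rows with manager_id in {1} -> Xena (id 2, lev 1), Uma (id 3, lev 1), Vera (id 7, lev 1), Alice (id 10, lev 1).
Iteration 2: lev < 1 fails for all current rows; recursion stops.

Alice, Pam, Uma, Vera, Xena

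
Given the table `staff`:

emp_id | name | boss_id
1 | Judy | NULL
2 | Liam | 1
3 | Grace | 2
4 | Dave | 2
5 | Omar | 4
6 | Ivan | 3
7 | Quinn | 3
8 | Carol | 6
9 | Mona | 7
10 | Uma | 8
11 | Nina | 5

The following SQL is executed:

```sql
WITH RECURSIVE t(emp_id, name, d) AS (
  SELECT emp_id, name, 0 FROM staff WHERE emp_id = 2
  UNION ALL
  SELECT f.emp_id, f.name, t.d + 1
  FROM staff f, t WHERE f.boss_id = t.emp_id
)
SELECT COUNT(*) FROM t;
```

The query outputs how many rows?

10

Base: emp_id=2 (Liam) at d 0.
Iteration 1: rows with boss_id in {2} -> Grace (id 3, d 1), Dave (id 4, d 1).
Iteration 2: rows with boss_id in {3,4} -> Omar (id 5, d 2), Ivan (id 6, d 2), Quinn (id 7, d 2).
Iteration 3: rows with boss_id in {5,6,7} -> Carol (id 8, d 3), Mona (id 9, d 3), Nina (id 11, d 3).
Iteration 4: rows with boss_id in {8,9,11} -> Uma (id 10, d 4).
Iteration 5: no rows with boss_id in {10}; recursion stops.
Total rows emitted: 10.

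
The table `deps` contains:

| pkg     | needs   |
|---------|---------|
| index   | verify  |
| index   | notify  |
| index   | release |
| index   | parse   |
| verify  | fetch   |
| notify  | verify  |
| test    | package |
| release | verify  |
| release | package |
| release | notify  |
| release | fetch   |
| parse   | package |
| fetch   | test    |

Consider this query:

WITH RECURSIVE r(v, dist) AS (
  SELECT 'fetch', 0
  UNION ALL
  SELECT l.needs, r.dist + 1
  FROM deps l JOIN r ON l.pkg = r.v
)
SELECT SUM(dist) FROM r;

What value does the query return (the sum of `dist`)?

Base: (fetch, dist=0).
Iteration 1: edges from {fetch} -> (test, dist=1).
Iteration 2: edges from {test} -> (package, dist=2).
Iteration 3: no outgoing edges from {package}; recursion stops.
SUM(dist) = 0 + 1 + 2 = 3.

3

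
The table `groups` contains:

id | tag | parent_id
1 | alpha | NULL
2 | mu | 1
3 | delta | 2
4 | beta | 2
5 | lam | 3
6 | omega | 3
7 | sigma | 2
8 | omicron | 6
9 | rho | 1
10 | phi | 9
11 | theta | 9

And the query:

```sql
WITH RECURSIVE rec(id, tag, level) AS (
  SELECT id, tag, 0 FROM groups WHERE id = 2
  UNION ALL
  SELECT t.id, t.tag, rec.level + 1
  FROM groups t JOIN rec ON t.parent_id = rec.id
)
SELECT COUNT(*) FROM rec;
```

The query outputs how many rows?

7

Base: id=2 (mu) at level 0.
Iteration 1: rows with parent_id in {2} -> delta (id 3, level 1), beta (id 4, level 1), sigma (id 7, level 1).
Iteration 2: rows with parent_id in {3,4,7} -> lam (id 5, level 2), omega (id 6, level 2).
Iteration 3: rows with parent_id in {5,6} -> omicron (id 8, level 3).
Iteration 4: no rows with parent_id in {8}; recursion stops.
Total rows emitted: 7.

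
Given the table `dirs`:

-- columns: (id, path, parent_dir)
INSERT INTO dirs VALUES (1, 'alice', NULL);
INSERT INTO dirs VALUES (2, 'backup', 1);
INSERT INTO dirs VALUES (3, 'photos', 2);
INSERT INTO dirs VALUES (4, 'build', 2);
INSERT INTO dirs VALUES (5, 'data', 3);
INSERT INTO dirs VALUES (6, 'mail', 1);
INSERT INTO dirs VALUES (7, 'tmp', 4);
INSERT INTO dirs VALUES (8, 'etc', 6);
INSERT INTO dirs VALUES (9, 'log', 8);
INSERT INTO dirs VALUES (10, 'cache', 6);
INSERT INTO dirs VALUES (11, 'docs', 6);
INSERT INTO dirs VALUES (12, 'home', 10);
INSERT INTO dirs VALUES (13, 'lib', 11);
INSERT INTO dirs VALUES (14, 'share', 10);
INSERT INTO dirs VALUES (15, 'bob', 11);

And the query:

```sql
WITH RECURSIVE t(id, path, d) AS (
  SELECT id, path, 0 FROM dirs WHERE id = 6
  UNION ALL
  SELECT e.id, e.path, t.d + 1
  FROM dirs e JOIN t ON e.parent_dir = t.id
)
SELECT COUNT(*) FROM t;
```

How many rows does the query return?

Base: id=6 (mail) at d 0.
Iteration 1: rows with parent_dir in {6} -> etc (id 8, d 1), cache (id 10, d 1), docs (id 11, d 1).
Iteration 2: rows with parent_dir in {8,10,11} -> log (id 9, d 2), home (id 12, d 2), lib (id 13, d 2), share (id 14, d 2), bob (id 15, d 2).
Iteration 3: no rows with parent_dir in {9,12,13,14,15}; recursion stops.
Total rows emitted: 9.

9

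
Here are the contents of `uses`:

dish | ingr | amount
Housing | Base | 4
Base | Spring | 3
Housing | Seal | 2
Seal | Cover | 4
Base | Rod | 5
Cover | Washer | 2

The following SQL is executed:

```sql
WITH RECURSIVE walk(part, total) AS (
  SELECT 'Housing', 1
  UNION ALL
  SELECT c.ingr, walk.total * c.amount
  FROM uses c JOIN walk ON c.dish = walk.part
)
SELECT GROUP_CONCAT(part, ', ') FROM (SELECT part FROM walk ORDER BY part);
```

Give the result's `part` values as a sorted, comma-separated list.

Base, Cover, Housing, Rod, Seal, Spring, Washer

Base: (Housing, total=1).
Iteration 1: components of {Housing} -> Base = 1*4 = 4, Seal = 1*2 = 2.
Iteration 2: components of {Base,Seal} -> Cover = 2*4 = 8, Rod = 4*5 = 20, Spring = 4*3 = 12.
Iteration 3: components of {Cover,Rod,Spring} -> Washer = 8*2 = 16.
Iteration 4: no further components; recursion stops.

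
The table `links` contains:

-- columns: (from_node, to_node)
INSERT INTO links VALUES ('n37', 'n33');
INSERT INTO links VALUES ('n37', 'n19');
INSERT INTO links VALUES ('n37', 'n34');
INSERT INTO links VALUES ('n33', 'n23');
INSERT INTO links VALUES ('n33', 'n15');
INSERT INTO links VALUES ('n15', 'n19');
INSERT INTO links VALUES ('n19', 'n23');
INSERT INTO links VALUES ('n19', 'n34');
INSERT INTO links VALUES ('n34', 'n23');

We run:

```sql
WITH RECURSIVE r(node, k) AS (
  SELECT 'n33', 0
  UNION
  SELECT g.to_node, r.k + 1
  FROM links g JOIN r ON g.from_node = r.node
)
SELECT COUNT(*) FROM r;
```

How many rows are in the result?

Base: (n33, k=0).
Iteration 1: edges from {n33} -> (n15, k=1), (n23, k=1).
Iteration 2: edges from {n15,n23} -> (n19, k=2).
Iteration 3: edges from {n19} -> (n23, k=3), (n34, k=3).
Iteration 4: edges from {n23,n34} -> (n23, k=4).
Iteration 5: no outgoing edges from {n23}; recursion stops.
Total rows emitted: 7.

7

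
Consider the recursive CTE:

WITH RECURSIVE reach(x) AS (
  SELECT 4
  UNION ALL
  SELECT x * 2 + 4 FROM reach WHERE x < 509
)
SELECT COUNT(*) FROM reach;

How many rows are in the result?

8

Base: x=4.
Iteration 1: 4 < 509 holds -> x = 4 * 2 + 4 = 12.
Iteration 2: 12 < 509 holds -> x = 12 * 2 + 4 = 28.
Iteration 3: 28 < 509 holds -> x = 28 * 2 + 4 = 60.
Iteration 4: 60 < 509 holds -> x = 60 * 2 + 4 = 124.
Iteration 5: 124 < 509 holds -> x = 124 * 2 + 4 = 252.
Iteration 6: 252 < 509 holds -> x = 252 * 2 + 4 = 508.
Iteration 7: 508 < 509 holds -> x = 508 * 2 + 4 = 1020.
Iteration 8: 1020 < 509 fails; recursion stops.
Total rows emitted: 8.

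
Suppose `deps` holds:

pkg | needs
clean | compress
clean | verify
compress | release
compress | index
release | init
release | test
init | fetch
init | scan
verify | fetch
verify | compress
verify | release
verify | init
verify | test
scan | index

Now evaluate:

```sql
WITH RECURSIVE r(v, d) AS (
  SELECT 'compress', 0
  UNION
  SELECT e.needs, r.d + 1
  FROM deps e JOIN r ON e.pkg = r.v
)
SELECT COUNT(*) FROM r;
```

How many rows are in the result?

Base: (compress, d=0).
Iteration 1: edges from {compress} -> (index, d=1), (release, d=1).
Iteration 2: edges from {index,release} -> (init, d=2), (test, d=2).
Iteration 3: edges from {init,test} -> (fetch, d=3), (scan, d=3).
Iteration 4: edges from {fetch,scan} -> (index, d=4).
Iteration 5: no outgoing edges from {index}; recursion stops.
Total rows emitted: 8.

8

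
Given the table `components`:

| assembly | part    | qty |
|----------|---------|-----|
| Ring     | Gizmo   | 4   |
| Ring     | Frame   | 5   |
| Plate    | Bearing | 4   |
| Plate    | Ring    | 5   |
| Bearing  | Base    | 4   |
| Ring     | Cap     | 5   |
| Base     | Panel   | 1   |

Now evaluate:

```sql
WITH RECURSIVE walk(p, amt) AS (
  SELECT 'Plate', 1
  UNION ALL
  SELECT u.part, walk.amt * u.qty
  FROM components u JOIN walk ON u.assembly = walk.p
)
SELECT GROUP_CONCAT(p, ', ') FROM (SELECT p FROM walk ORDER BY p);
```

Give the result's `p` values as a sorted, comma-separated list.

Base: (Plate, amt=1).
Iteration 1: components of {Plate} -> Bearing = 1*4 = 4, Ring = 1*5 = 5.
Iteration 2: components of {Bearing,Ring} -> Base = 4*4 = 16, Cap = 5*5 = 25, Frame = 5*5 = 25, Gizmo = 5*4 = 20.
Iteration 3: components of {Base,Cap,Frame,Gizmo} -> Panel = 16*1 = 16.
Iteration 4: no further components; recursion stops.

Base, Bearing, Cap, Frame, Gizmo, Panel, Plate, Ring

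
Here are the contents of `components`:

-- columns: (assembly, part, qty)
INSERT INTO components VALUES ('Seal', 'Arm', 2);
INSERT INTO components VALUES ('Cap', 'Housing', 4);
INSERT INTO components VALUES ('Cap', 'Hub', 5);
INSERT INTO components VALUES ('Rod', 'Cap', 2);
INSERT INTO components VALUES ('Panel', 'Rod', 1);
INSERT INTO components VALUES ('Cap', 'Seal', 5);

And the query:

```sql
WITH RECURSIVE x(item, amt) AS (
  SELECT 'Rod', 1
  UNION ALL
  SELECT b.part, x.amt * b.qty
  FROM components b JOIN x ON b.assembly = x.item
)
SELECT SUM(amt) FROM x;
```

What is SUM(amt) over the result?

51

Base: (Rod, amt=1).
Iteration 1: components of {Rod} -> Cap = 1*2 = 2.
Iteration 2: components of {Cap} -> Housing = 2*4 = 8, Hub = 2*5 = 10, Seal = 2*5 = 10.
Iteration 3: components of {Housing,Hub,Seal} -> Arm = 10*2 = 20.
Iteration 4: no further components; recursion stops.
SUM(amt) = 1 + 2 + 10 + 10 + 8 + 20 = 51.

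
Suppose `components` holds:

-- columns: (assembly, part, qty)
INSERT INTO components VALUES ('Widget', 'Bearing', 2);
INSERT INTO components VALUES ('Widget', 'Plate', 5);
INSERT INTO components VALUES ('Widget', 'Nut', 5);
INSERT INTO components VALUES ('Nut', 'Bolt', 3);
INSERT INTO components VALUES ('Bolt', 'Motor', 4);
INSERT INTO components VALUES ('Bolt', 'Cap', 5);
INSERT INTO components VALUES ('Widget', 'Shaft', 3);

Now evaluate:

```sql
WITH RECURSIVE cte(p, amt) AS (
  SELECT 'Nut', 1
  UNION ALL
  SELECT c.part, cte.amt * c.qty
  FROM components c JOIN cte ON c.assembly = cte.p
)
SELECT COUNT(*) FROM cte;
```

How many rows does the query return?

Base: (Nut, amt=1).
Iteration 1: components of {Nut} -> Bolt = 1*3 = 3.
Iteration 2: components of {Bolt} -> Cap = 3*5 = 15, Motor = 3*4 = 12.
Iteration 3: no further components; recursion stops.
Total rows emitted: 4.

4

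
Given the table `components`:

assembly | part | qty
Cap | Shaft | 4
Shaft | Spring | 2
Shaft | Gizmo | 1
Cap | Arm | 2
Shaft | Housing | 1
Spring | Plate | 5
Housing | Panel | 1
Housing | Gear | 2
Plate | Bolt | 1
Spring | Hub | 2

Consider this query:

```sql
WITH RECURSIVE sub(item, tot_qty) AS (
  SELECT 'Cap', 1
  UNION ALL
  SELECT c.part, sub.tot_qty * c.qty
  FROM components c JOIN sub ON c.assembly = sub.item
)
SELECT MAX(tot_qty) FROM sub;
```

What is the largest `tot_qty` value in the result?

40

Base: (Cap, tot_qty=1).
Iteration 1: components of {Cap} -> Arm = 1*2 = 2, Shaft = 1*4 = 4.
Iteration 2: components of {Arm,Shaft} -> Gizmo = 4*1 = 4, Housing = 4*1 = 4, Spring = 4*2 = 8.
Iteration 3: components of {Gizmo,Housing,Spring} -> Gear = 4*2 = 8, Hub = 8*2 = 16, Panel = 4*1 = 4, Plate = 8*5 = 40.
Iteration 4: components of {Gear,Hub,Panel,Plate} -> Bolt = 40*1 = 40.
Iteration 5: no further components; recursion stops.
tot_qty values: 1, 4, 2, 8, 4, 4, 40, 16, 4, 8, 40; the maximum is 40.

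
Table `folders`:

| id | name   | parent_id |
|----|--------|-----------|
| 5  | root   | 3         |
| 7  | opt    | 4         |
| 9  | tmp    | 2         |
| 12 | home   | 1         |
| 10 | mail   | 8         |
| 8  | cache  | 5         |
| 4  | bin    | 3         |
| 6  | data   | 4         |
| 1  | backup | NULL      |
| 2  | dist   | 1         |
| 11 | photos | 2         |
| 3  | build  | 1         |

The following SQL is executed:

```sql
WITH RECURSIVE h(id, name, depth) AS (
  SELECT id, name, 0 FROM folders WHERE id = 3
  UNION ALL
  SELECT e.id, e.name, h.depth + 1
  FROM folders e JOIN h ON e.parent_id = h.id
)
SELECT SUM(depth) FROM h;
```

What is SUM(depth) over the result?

11

Base: id=3 (build) at depth 0.
Iteration 1: rows with parent_id in {3} -> bin (id 4, depth 1), root (id 5, depth 1).
Iteration 2: rows with parent_id in {4,5} -> data (id 6, depth 2), opt (id 7, depth 2), cache (id 8, depth 2).
Iteration 3: rows with parent_id in {6,7,8} -> mail (id 10, depth 3).
Iteration 4: no rows with parent_id in {10}; recursion stops.
SUM(depth) = 0 + 1 + 1 + 2 + 2 + 2 + 3 = 11.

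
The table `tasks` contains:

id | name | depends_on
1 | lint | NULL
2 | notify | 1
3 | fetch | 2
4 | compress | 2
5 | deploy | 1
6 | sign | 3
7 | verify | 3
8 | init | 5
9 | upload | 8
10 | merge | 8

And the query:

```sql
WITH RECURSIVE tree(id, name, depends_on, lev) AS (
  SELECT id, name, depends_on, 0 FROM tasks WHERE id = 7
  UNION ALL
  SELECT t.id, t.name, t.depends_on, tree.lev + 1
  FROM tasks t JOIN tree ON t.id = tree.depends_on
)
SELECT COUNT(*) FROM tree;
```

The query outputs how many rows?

Base: id=7 (verify), depends_on=3, lev 0.
Iteration 1: join on id=3 -> fetch (id 3, depends_on=2, lev 1).
Iteration 2: join on id=2 -> notify (id 2, depends_on=1, lev 2).
Iteration 3: join on id=1 -> lint (id 1, depends_on=NULL, lev 3).
Iteration 4: depends_on is NULL; no match; recursion stops.
Total rows emitted: 4.

4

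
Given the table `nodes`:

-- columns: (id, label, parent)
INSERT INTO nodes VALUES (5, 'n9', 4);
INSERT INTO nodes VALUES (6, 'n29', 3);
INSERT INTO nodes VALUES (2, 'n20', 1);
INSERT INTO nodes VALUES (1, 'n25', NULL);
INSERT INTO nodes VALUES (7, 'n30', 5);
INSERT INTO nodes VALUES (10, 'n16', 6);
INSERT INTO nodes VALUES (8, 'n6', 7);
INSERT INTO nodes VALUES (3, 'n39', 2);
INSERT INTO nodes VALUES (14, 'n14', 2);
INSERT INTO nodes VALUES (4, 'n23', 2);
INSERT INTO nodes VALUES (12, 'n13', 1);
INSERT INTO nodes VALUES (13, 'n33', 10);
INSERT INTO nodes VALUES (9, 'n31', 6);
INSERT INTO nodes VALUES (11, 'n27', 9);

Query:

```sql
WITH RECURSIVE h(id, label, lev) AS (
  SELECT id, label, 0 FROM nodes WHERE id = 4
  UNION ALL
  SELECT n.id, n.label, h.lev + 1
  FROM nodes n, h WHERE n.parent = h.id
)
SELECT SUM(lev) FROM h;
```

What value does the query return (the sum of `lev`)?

6

Base: id=4 (n23) at lev 0.
Iteration 1: rows with parent in {4} -> n9 (id 5, lev 1).
Iteration 2: rows with parent in {5} -> n30 (id 7, lev 2).
Iteration 3: rows with parent in {7} -> n6 (id 8, lev 3).
Iteration 4: no rows with parent in {8}; recursion stops.
SUM(lev) = 0 + 1 + 2 + 3 = 6.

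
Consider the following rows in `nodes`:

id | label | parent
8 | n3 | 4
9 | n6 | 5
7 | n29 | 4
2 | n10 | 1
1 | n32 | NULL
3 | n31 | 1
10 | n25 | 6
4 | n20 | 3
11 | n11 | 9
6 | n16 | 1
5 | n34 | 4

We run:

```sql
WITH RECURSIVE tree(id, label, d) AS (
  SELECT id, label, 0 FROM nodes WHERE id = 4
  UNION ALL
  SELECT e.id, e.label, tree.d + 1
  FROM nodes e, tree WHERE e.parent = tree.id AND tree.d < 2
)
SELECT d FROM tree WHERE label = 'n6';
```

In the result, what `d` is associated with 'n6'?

Base: id=4 (n20) at d 0.
Iteration 1: rows with parent in {4} -> n34 (id 5, d 1), n29 (id 7, d 1), n3 (id 8, d 1).
Iteration 2: rows with parent in {5,7,8} -> n6 (id 9, d 2).
Iteration 3: d < 2 fails for all current rows; recursion stops.

2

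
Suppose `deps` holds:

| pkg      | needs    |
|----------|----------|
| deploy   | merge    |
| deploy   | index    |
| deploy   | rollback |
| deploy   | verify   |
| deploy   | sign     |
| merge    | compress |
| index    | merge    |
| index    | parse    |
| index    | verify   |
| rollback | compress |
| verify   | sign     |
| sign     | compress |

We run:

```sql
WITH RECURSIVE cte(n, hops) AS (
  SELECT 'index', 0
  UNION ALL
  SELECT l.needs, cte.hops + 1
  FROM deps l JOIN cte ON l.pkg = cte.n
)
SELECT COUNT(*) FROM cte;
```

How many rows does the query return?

7

Base: (index, hops=0).
Iteration 1: edges from {index} -> (merge, hops=1), (parse, hops=1), (verify, hops=1).
Iteration 2: edges from {merge,parse,verify} -> (compress, hops=2), (sign, hops=2).
Iteration 3: edges from {compress,sign} -> (compress, hops=3).
Iteration 4: no outgoing edges from {compress}; recursion stops.
Total rows emitted: 7.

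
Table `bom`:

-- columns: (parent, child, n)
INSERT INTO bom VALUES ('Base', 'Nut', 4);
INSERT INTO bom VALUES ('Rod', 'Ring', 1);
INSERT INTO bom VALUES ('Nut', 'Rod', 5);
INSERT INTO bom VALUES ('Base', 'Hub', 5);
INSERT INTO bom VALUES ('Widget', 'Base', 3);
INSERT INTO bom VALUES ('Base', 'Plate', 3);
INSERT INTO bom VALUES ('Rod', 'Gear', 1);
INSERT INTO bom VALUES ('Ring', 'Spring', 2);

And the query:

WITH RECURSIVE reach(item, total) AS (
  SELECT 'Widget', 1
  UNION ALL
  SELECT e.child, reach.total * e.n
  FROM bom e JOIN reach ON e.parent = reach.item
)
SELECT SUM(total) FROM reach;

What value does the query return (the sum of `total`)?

340

Base: (Widget, total=1).
Iteration 1: components of {Widget} -> Base = 1*3 = 3.
Iteration 2: components of {Base} -> Hub = 3*5 = 15, Nut = 3*4 = 12, Plate = 3*3 = 9.
Iteration 3: components of {Hub,Nut,Plate} -> Rod = 12*5 = 60.
Iteration 4: components of {Rod} -> Gear = 60*1 = 60, Ring = 60*1 = 60.
Iteration 5: components of {Gear,Ring} -> Spring = 60*2 = 120.
Iteration 6: no further components; recursion stops.
SUM(total) = 1 + 3 + 9 + 12 + 15 + 60 + 60 + 60 + 120 = 340.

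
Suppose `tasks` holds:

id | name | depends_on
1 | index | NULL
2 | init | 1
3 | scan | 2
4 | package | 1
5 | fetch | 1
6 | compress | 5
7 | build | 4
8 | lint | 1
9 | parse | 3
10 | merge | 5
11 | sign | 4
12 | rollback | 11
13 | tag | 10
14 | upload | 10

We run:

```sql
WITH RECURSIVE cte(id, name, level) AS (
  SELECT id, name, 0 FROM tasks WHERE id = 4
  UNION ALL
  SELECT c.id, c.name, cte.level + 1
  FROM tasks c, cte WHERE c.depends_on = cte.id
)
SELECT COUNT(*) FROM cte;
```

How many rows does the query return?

Base: id=4 (package) at level 0.
Iteration 1: rows with depends_on in {4} -> build (id 7, level 1), sign (id 11, level 1).
Iteration 2: rows with depends_on in {7,11} -> rollback (id 12, level 2).
Iteration 3: no rows with depends_on in {12}; recursion stops.
Total rows emitted: 4.

4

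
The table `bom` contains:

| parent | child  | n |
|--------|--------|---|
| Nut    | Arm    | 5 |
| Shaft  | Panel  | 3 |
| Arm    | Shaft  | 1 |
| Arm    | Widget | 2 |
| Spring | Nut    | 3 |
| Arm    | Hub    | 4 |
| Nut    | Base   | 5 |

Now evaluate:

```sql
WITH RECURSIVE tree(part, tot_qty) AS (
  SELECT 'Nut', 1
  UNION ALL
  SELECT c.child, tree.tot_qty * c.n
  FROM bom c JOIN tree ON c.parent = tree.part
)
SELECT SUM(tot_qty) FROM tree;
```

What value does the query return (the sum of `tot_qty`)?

Base: (Nut, tot_qty=1).
Iteration 1: components of {Nut} -> Arm = 1*5 = 5, Base = 1*5 = 5.
Iteration 2: components of {Arm,Base} -> Hub = 5*4 = 20, Shaft = 5*1 = 5, Widget = 5*2 = 10.
Iteration 3: components of {Hub,Shaft,Widget} -> Panel = 5*3 = 15.
Iteration 4: no further components; recursion stops.
SUM(tot_qty) = 1 + 5 + 5 + 5 + 20 + 10 + 15 = 61.

61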